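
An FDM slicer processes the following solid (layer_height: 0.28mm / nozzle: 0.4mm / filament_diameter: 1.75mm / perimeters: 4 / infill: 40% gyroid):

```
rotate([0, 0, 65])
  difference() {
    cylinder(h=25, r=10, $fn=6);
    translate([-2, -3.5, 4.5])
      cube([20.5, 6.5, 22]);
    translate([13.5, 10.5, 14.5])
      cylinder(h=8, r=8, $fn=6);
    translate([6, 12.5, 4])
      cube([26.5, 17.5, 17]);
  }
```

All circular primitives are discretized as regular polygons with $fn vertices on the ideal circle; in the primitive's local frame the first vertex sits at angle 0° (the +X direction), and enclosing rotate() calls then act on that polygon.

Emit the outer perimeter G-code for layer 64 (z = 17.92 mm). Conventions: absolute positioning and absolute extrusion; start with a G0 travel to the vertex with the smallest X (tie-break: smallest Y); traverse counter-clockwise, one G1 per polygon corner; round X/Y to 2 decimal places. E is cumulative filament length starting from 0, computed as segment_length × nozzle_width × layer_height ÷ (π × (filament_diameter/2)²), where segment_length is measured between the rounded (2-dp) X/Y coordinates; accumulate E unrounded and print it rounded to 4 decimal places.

G0 X-9.96 Y-0.87 Z17.92
G1 X-4.23 Y-9.06 E0.4654
G1 X5.74 Y-8.19 E0.9314
G1 X9.96 Y0.87 E1.3968
G1 X6.54 Y5.75 E1.6743
G1 X2.33 Y-3.29 E2.1387
G1 X-3.56 Y-0.54 E2.4413
G1 X0.78 Y8.76 E2.9192
G1 X-5.74 Y8.19 E3.2240
G1 X-9.96 Y-0.87 E3.6894

At z = 17.92 mm: the r=10 cylinder contributes a regular 6-gon of circumradius 10; the cube at (-2, -3.5) (footprint 20.5×6.5) is included at this height; the r=8 cylinder at (13.5, 10.5) gives a regular 6-gon of circumradius 8 (constant along its height); the 26.5×17.5 cube at (6, 12.5) contributes its full rectangle; Subtracting the remaining from the first: starting from the r=10 cylinder, the 20.5×6.5 cube at (-2, -3.5) partially overlaps it — only the 71.87 mm² overlap (of its 133.25 mm²) is removed, clipping the outline; the r=8 cylinder at (13.5, 10.5) misses the remaining region (no effect); the 26.5×17.5 cube at (6, 12.5) misses the remaining region (no effect) — 1 connected region; (whole slice rotated 65° about Z — lengths, areas and connectivity unchanged). The outline is a single polygon with 9 vertices. Extrusion per mm of travel: 0.4 × 0.28 / (π × 0.875²) = 0.046564. Accumulating E over each segment gives final E = 3.6894.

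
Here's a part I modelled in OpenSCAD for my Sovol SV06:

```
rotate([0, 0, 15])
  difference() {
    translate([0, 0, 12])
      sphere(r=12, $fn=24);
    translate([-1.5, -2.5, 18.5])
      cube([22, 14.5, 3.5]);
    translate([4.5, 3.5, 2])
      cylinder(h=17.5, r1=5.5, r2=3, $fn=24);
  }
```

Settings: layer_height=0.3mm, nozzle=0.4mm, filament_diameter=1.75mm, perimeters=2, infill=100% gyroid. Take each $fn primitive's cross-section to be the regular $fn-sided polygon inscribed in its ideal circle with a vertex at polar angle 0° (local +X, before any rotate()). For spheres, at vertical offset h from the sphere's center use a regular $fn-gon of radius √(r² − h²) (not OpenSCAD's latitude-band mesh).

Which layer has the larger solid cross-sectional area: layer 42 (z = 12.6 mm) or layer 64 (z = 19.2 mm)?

Layer 42 (z = 12.6): the r=12 sphere slices to a regular 24-gon of circumradius 11.985 (√(r²−h²) with h=0.6 from center) (area = (24/2)·11.985²·sin(360°/24) = 446.12 mm²); the cube at (-1.5, -2.5) is absent (z outside [18.5, 22]); the cone at (4.5, 3.5) (r1=5.5→r2=3) has section circumradius 3.986 here — a regular 24-gon (area = (24/2)·3.986²·sin(360°/24) = 49.34 mm²); Subtracting the remaining from the first: starting from the r=12 sphere (446.12 mm²), the cone at (4.5, 3.5) lies wholly inside it (removes its full 49.34 mm² and its 24.97 mm outline becomes a hole wall) — area = 396.78 mm²; (whole slice rotated 15° about Z — lengths, areas and connectivity unchanged). So its area = 396.78 mm². Layer 64 (z = 19.2): the r=12 sphere contributes a regular 24-gon of circumradius √(12²−7.2²) = 9.600 (area = (24/2)·9.600²·sin(360°/24) = 286.23 mm²); the cube at (-1.5, -2.5) is present — its section is the full 22×14.5 rectangle (area 319.00 mm²); the cone at (4.5, 3.5) (r1=5.5→r2=3) has section circumradius 3.043 here — a regular 24-gon (area = (24/2)·3.043²·sin(360°/24) = 28.76 mm²); Subtracting the remaining from the first: starting from the r=12 sphere (286.23 mm²), the 22×14.5 cube at (-1.5, -2.5) partially overlaps it — only the 113.15 mm² overlap (of its 319.00 mm²) is removed, clipping the outline; the cone at (4.5, 3.5) misses the remaining region (no effect) — area = 173.08 mm²; (rotated 15° about Z; rotation is an isometry so areas/perimeters/island counts are preserved). So its area = 173.08 mm². Layer 42 is larger (396.78 vs 173.08 mm²).

layer 42 (z = 12.6 mm)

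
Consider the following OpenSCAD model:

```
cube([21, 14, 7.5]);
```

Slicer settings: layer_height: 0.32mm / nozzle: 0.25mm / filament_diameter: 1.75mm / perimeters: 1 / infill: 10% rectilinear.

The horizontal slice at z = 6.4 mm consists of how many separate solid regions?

At z = 6.4 mm: the 21×14 cube contributes its full rectangle. The result has 1 disconnected region.

1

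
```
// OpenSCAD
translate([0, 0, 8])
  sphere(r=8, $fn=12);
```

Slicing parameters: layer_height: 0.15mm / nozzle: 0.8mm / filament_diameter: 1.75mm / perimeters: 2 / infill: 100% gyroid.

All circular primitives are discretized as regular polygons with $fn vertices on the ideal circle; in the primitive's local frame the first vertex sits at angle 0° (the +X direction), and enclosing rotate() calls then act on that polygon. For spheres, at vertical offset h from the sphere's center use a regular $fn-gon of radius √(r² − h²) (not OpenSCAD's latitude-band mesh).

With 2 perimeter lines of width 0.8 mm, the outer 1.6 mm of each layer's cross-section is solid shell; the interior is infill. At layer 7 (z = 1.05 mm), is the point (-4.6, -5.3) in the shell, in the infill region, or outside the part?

outside

At z = 1.05 mm: the sphere: section is a regular 12-gon, circumradius = √(r²−h²) = √(8²−6.95²) = 3.962. Overall, the cross-section is a single solid region. The nearest boundary edge runs (-3.43, -1.98)→(-1.98, -3.43); distance from the point to it = 3.17 mm. The point is not inside any of the regions above, so it lies outside the cross-section (3.17 mm from the nearest boundary).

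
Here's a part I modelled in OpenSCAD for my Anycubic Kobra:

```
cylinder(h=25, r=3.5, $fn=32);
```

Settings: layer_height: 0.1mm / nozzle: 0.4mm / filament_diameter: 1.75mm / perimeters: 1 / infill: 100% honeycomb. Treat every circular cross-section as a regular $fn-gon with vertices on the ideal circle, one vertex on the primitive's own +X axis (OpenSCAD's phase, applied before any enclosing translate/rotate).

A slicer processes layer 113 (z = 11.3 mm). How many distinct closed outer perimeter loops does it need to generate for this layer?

1

At z = 11.3 mm: the r=3.5 cylinder contributes a regular 32-gon of circumradius 3.5. The result has 1 disconnected region.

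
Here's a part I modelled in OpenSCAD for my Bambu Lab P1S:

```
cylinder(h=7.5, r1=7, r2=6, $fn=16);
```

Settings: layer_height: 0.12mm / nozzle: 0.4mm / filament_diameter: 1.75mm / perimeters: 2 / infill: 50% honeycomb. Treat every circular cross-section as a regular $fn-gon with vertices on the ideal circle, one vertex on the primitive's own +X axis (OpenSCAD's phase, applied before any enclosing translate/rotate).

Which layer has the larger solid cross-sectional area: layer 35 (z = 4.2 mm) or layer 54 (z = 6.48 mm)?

layer 35 (z = 4.2 mm)

Layer 35 (z = 4.2): the cone (r1=7→r2=6) has section circumradius 6.440 here — a regular 16-gon (area = (16/2)·6.440²·sin(360°/16) = 126.97 mm²). So its area = 126.97 mm². Layer 54 (z = 6.48): the cone contributes a regular 16-gon of circumradius 6.136 (interpolated between r1=7 and r2=6 at t=0.864) (area = (16/2)·6.136²·sin(360°/16) = 115.27 mm²). So its area = 115.27 mm². Layer 35 is larger (126.97 vs 115.27 mm²).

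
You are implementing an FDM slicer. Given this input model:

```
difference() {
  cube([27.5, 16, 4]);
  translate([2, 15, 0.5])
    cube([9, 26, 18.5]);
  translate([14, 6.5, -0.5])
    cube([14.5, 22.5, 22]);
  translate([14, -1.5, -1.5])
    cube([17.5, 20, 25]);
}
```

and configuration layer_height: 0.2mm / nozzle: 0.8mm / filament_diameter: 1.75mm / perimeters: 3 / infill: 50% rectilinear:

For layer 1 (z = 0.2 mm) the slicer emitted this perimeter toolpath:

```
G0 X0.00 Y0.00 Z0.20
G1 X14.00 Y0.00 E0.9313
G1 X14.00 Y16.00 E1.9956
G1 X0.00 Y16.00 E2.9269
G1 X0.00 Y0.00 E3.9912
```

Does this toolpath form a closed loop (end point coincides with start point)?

yes

Start point (G0): (0.00, 0.00). End point (last G1): the path returns to the start — closed.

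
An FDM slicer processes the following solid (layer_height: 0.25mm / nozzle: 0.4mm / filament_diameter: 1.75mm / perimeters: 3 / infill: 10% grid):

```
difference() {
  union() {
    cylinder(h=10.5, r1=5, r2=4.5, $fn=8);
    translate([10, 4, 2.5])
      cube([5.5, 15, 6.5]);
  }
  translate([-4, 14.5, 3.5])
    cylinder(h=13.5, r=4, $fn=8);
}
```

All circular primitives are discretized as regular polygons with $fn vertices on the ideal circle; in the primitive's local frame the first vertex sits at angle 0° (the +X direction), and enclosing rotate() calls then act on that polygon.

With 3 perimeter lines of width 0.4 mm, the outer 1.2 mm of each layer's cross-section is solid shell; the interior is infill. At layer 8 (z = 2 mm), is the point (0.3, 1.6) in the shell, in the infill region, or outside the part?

infill

At z = 2 mm: the cone: at t=0.190 of its height the radius interpolates to r₁+(r₂−r₁)t = 4.905, giving a regular 8-gon of that circumradius; the cube at (10, 4) does not reach this height (z outside [2.5, 9]); Merging all regions: only the cone is present, so the union is just that shape — 1 connected region; the cylinder at (-4, 14.5) does not reach this height (z outside [3.5, 17]); After the difference (first − rest): none of the subtracted shapes is present at this height, so that combined region is unchanged — 1 connected region. Overall, the cross-section is a single solid region. The nearest boundary edge runs (3.47, 3.47)→(0.00, 4.90); distance from the point to it = 2.94 mm. The point is inside the cross-section and 2.94 mm from the nearest boundary — more than the 1.2 mm shell width (3 × 0.4), so it's in the infill interior.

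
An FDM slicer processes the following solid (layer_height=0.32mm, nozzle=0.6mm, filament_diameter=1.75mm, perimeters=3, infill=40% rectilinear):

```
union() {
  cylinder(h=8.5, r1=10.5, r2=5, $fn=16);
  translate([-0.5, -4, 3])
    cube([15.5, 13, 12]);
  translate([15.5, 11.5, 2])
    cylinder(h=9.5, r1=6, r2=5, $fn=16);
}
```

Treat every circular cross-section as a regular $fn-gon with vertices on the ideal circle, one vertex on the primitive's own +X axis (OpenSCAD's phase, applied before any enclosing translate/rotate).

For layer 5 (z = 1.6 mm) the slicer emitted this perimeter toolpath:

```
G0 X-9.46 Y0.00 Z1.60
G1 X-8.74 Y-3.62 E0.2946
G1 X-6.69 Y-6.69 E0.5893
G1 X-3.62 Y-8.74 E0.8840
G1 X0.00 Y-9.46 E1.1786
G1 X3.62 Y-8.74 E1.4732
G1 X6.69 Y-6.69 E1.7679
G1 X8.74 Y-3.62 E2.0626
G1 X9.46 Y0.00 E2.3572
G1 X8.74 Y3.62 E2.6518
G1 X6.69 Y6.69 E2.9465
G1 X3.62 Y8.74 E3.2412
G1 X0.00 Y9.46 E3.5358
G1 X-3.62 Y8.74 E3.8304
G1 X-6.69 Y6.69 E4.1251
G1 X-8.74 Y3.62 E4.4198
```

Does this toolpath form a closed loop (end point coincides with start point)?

Start point (G0): (-9.46, 0.00). End point (last G1): the path does not return to the start — open.

no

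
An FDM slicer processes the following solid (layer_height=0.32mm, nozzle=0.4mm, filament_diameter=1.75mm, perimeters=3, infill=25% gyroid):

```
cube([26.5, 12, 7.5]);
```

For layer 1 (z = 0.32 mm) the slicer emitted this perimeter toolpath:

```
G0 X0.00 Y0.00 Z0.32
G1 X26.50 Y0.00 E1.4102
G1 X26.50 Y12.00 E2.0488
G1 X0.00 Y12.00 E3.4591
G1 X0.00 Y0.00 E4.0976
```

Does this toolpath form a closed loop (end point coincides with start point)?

Start point (G0): (0.00, 0.00). End point (last G1): the path returns to the start — closed.

yes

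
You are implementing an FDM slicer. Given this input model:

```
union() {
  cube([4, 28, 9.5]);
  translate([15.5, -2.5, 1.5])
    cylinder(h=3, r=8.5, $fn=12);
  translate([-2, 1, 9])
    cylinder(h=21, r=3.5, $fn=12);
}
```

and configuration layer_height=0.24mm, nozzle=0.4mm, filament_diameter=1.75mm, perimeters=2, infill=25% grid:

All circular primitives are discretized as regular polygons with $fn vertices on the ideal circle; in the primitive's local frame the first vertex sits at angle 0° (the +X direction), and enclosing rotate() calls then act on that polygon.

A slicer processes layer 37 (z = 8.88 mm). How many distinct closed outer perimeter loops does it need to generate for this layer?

1

At z = 8.88 mm: the cube (footprint 4×28) is included at this height; the cylinder at (15.5, -2.5) is not intersected at this z (z outside [1.5, 4.5]); the cylinder at (-2, 1) does not reach this height (z outside [9, 30]); Taking the union: only the 4×28 cube is present, so the union is just that shape — 1 connected region. The result has 1 disconnected region.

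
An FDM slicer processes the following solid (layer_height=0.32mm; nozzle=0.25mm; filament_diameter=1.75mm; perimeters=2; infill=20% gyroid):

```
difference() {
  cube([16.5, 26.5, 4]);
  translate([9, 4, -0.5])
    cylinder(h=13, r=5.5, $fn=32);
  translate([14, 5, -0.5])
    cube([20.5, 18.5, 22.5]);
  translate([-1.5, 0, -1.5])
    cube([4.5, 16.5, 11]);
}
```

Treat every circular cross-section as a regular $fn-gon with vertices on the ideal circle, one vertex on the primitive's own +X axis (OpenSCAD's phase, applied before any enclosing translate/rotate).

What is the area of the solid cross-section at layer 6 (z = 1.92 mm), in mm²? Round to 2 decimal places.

At z = 1.92 mm: the cube (footprint 16.5×26.5) is included at this height (area 437.25 mm²); the r=5.5 cylinder at (9, 4) contributes a regular 32-gon of circumradius 5.5 (area = (32/2)·5.500²·sin(360°/32) = 94.42 mm²); the cube at (14, 5) (footprint 20.5×18.5) is included at this height (area 379.25 mm²); the 4.5×16.5 cube at (-1.5, 0) contributes its full rectangle (area 74.25 mm²); After the difference (first − rest): starting from the 16.5×26.5 cube (437.25 mm²), the r=5.5 cylinder at (9, 4) partially overlaps it — only the 86.79 mm² overlap (of its 94.42 mm²) is removed, clipping the outline; the 20.5×18.5 cube at (14, 5) partially overlaps it — only the 45.97 mm² overlap (of its 379.25 mm²) is removed, clipping the outline; the 4.5×16.5 cube at (-1.5, 0) partially overlaps it — only the 49.50 mm² overlap (of its 74.25 mm²) is removed, clipping the outline — area = 254.99 mm². Overall, the cross-section has 2 separate islands. Net area = 254.99 mm².

254.99 mm²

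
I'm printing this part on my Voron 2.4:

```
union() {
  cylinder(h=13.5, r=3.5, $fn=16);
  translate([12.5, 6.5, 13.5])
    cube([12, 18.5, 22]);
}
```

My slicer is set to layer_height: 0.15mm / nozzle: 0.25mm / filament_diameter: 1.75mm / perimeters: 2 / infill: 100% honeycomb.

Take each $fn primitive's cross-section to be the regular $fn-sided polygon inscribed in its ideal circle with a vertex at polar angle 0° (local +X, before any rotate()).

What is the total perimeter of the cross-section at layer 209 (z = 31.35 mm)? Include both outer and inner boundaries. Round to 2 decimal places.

At z = 31.35 mm: the cylinder is absent (z outside [0, 13.5]); the cube at (12.5, 6.5) is present — its section is the full 12×18.5 rectangle (perimeter 61.00 mm); Combining (union): only the 12×18.5 cube at (12.5, 6.5) is present, so the union is just that shape — boundary = 61.00 mm. Overall, the cross-section is a single solid region. Total boundary length (outer) = 61.00 mm.

61.00 mm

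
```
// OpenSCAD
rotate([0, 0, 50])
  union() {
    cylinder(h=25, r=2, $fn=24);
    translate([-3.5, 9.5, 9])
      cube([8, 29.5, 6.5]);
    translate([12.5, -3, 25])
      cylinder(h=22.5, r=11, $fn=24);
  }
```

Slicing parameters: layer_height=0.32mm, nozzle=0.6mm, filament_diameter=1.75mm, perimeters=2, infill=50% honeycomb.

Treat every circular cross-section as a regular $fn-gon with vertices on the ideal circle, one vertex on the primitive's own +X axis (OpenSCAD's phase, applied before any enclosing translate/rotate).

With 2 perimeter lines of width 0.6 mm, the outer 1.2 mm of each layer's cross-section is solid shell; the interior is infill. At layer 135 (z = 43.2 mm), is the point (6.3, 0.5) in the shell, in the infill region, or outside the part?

At z = 43.2 mm: the cylinder is absent (z outside [0, 25]); the cube at (-3.5, 9.5) is absent (z outside [9, 15.5]); the r=11 cylinder at (12.5, -3) gives a regular 24-gon of circumradius 11 (constant along its height); Merging all regions: only the r=11 cylinder at (12.5, -3) is present, so the union is just that shape — 1 connected region; (rotated 50° about Z; rotation is an isometry so areas/perimeters/island counts are preserved). Overall, the cross-section is a single solid region. Undo the 50° rotation: the query point maps to (4.433, -4.505) in the un-rotated model frame. The nearest boundary edge runs (1.50, -3.00)→(1.87, -5.85); distance from the point to it = 2.71 mm. The point is inside the cross-section and 2.71 mm from the nearest boundary — more than the 1.2 mm shell width (2 × 0.6), so it's in the infill interior.

infill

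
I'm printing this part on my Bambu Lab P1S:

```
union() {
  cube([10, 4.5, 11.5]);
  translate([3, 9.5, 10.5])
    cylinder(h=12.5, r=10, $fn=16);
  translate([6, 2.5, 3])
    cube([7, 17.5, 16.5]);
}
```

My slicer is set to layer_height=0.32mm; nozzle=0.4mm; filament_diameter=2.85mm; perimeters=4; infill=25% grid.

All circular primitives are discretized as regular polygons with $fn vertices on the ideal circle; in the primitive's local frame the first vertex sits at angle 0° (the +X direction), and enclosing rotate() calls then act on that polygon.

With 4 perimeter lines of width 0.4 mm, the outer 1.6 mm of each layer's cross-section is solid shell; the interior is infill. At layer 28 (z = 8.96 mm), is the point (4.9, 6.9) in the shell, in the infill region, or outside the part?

At z = 8.96 mm: the cube is present — its section is the full 10×4.5 rectangle; the cylinder at (3, 9.5) is absent (z outside [10.5, 23]); the cube at (6, 2.5) is present — its section is the full 7×17.5 rectangle; Merging all regions: the regions partially overlap (shared area 8.00 mm²), so overlapping operands fuse into one piece — 1 connected region. Overall, the cross-section is a single solid region. The nearest boundary edge runs (6.00, 4.50)→(6.00, 20.00); distance from the point to it = 1.10 mm. The point is not inside any of the regions above, so it lies outside the cross-section (1.10 mm from the nearest boundary).

outside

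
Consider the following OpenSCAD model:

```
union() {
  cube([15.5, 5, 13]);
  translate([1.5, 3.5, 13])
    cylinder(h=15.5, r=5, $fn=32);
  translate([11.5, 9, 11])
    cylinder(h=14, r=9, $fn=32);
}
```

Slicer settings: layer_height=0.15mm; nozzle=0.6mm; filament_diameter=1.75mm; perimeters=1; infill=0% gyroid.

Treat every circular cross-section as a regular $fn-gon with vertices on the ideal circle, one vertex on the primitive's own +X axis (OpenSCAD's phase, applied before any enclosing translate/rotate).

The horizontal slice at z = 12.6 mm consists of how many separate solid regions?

1

At z = 12.6 mm: the cube (footprint 15.5×5) is included at this height; the cylinder at (1.5, 3.5) does not reach this height (z outside [13, 28.5]); the r=9 cylinder at (11.5, 9) gives a regular 32-gon of circumradius 9 (constant along its height); Merging all regions: the regions partially overlap (shared area 47.21 mm²), so overlapping operands fuse into one piece — 1 connected region. The result has 1 disconnected region.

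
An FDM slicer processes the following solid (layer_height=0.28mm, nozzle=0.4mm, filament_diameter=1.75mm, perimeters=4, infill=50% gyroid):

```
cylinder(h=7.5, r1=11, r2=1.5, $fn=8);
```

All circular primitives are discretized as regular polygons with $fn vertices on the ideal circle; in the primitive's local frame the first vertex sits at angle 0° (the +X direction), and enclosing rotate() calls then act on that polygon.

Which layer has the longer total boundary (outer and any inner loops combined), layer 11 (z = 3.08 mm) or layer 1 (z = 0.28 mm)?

Layer 11 (z = 3.08): the cone (r1=11→r2=1.5) has section circumradius 7.099 here — a regular 8-gon (perimeter = 2·8·7.099·sin(180°/8) = 43.46 mm). So its perimeter = 43.46 mm. Layer 1 (z = 0.28): the cone (r1=11→r2=1.5) has section circumradius 10.645 here — a regular 8-gon (perimeter = 2·8·10.645·sin(180°/8) = 65.18 mm). So its perimeter = 65.18 mm. Layer 1 is larger (65.18 vs 43.46 mm).

layer 1 (z = 0.28 mm)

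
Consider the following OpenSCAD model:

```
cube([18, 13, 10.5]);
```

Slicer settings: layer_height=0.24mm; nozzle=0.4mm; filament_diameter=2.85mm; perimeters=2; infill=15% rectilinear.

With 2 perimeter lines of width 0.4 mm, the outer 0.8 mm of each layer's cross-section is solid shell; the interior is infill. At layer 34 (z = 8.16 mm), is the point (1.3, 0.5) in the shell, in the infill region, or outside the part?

At z = 8.16 mm: the cube (footprint 18×13) is included at this height. Overall, the cross-section is a single solid region. The nearest boundary edge runs (0.00, 0.00)→(18.00, 0.00); distance from the point to it = 0.50 mm. The point is inside the cross-section, 0.50 mm from the nearest boundary — within the 0.8 mm shell band (2 × 0.4).

shell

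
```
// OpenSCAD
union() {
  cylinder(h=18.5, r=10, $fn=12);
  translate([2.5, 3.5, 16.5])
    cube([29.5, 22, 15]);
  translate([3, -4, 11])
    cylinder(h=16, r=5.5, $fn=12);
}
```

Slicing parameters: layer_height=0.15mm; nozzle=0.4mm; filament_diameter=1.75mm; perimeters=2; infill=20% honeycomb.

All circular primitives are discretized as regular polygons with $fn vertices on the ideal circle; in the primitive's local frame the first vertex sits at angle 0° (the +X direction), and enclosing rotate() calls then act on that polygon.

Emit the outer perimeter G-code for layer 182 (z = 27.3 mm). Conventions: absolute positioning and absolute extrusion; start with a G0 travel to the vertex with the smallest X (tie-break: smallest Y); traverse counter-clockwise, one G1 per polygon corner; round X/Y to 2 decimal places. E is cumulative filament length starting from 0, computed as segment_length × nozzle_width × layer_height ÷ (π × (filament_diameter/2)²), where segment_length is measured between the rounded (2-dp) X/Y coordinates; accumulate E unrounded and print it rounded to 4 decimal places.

G0 X2.50 Y3.50 Z27.30
G1 X32.00 Y3.50 E0.7359
G1 X32.00 Y25.50 E1.2847
G1 X2.50 Y25.50 E2.0206
G1 X2.50 Y3.50 E2.5693

At z = 27.3 mm: the cylinder is not intersected at this z (z outside [0, 18.5]); the cube at (2.5, 3.5) is present — its section is the full 29.5×22 rectangle; the cylinder at (3, -4) does not reach this height (z outside [11, 27]); Combining (union): only the 29.5×22 cube at (2.5, 3.5) is present, so the union is just that shape — 1 connected region. The outline is a single polygon with 4 vertices. Extrusion per mm of travel: 0.4 × 0.15 / (π × 0.875²) = 0.024945. Accumulating E over each segment gives final E = 2.5693.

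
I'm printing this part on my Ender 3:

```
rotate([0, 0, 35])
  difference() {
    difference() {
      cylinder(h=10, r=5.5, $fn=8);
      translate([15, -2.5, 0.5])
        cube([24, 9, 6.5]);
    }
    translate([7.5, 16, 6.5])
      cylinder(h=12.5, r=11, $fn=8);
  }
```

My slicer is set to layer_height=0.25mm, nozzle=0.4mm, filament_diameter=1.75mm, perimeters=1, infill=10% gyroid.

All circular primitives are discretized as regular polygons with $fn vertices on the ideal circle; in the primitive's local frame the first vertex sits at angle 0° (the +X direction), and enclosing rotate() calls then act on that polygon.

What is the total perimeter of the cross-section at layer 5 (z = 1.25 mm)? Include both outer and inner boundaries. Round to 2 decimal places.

At z = 1.25 mm: the cylinder: section is a regular 8-gon, circumradius r=5.5 (perimeter = 2·8·5.500·sin(180°/8) = 33.68 mm); the cube at (15, -2.5) is present — its section is the full 24×9 rectangle (perimeter 66.00 mm); Subtracting the remaining from the first: starting from the r=5.5 cylinder, the 24×9 cube at (15, -2.5) misses the remaining region (no effect) — boundary = 33.68 mm; the cylinder at (7.5, 16) is absent (z outside [6.5, 19]); Subtracting the remaining from the first: none of the subtracted shapes is present at this height, so the result so far is unchanged — boundary = 33.68 mm; (whole slice rotated 35° about Z — lengths, areas and connectivity unchanged). Overall, the cross-section is a single solid region. Total boundary length (outer) = 33.68 mm.

33.68 mm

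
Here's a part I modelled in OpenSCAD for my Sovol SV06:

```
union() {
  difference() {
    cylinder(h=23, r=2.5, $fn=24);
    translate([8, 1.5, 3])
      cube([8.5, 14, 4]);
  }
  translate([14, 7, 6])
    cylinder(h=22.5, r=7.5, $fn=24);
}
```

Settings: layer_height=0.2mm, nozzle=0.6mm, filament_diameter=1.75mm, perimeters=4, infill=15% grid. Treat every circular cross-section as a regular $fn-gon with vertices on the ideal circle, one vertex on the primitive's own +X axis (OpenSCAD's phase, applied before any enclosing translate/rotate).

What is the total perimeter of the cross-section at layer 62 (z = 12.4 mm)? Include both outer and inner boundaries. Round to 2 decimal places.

At z = 12.4 mm: the r=2.5 cylinder gives a regular 24-gon of circumradius 2.5 (constant along its height) (perimeter = 2·24·2.500·sin(180°/24) = 15.66 mm); the cube at (8, 1.5) does not reach this height (z outside [3, 7]); After the difference (first − rest): none of the subtracted shapes is present at this height, so the r=2.5 cylinder is unchanged — boundary = 15.66 mm; the r=7.5 cylinder at (14, 7) contributes a regular 24-gon of circumradius 7.5 (perimeter = 2·24·7.500·sin(180°/24) = 46.99 mm); Merging all regions: the 2 present regions are separate (no shared area or edge), so areas and boundary lengths simply add and each stays a separate island — boundary = 62.65 mm. Overall, the cross-section has 2 separate islands. Total boundary length (outer) = 62.65 mm.

62.65 mm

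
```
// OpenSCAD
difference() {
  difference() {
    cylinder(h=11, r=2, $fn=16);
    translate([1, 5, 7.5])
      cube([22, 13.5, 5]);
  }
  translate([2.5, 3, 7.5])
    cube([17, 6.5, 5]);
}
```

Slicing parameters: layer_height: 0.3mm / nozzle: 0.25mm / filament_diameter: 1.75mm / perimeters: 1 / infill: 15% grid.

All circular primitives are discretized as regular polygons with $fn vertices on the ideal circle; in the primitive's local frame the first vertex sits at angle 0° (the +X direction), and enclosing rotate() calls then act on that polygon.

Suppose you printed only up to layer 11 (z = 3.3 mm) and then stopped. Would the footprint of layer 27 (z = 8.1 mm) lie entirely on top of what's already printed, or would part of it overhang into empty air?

entirely on top

Compare the two slices. At z = 3.3: the r=2 cylinder gives a regular 16-gon of circumradius 2 (constant along its height) (area = (16/2)·2.000²·sin(360°/16) = 12.25 mm²); the cube at (1, 5) does not reach this height (z outside [7.5, 12.5]); Taking the first minus the rest: none of the subtracted shapes is present at this height, so the r=2 cylinder is unchanged — area = 12.25 mm²; the cube at (2.5, 3) does not reach this height (z outside [7.5, 12.5]); Taking the first minus the rest: none of the subtracted shapes is present at this height, so the result so far is unchanged — area = 12.25 mm². At z = 8.1: the r=2 cylinder contributes a regular 16-gon of circumradius 2 (area = (16/2)·2.000²·sin(360°/16) = 12.25 mm²); the cube at (1, 5) is present — its section is the full 22×13.5 rectangle (area 297.00 mm²); After the difference (first − rest): starting from the r=2 cylinder (12.25 mm²), the 22×13.5 cube at (1, 5) misses the remaining region (no effect) — area = 12.25 mm²; the 17×6.5 cube at (2.5, 3) contributes its full rectangle (area 110.50 mm²); Subtracting the remaining from the first: starting from the result so far (12.25 mm²), the 17×6.5 cube at (2.5, 3) misses the remaining region (no effect) — area = 12.25 mm². Checking containment: the cross-section at z = 8.1 is a subset of the cross-section at z = 3.3.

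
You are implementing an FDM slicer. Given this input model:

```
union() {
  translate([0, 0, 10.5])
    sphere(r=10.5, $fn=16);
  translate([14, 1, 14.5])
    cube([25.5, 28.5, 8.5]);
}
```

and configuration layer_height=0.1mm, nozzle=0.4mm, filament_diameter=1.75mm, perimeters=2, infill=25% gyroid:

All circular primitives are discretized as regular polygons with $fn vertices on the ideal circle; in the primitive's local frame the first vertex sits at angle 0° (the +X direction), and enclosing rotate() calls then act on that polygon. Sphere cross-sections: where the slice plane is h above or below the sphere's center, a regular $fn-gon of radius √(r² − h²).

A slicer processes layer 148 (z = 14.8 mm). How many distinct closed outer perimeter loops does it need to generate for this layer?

At z = 14.8 mm: the sphere: section is a regular 16-gon, circumradius = √(r²−h²) = √(10.5²−4.3²) = 9.579; the 25.5×28.5 cube at (14, 1) contributes its full rectangle; Combining (union): the 2 present regions are separate (no shared area or edge), so areas and boundary lengths simply add and each stays a separate island — 2 connected regions. The result has 2 disconnected regions.

2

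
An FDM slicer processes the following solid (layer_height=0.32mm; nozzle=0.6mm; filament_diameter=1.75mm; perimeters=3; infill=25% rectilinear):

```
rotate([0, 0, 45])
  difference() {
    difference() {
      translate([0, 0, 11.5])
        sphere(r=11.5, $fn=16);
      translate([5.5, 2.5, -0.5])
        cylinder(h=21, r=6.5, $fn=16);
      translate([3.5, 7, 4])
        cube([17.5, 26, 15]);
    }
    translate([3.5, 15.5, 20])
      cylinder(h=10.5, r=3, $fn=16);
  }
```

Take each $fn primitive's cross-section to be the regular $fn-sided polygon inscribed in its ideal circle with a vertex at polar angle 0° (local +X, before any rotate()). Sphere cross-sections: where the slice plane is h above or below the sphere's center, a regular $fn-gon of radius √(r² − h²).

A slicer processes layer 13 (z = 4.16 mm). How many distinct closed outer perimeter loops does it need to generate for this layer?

1

At z = 4.16 mm: the r=11.5 sphere slices to a regular 16-gon of circumradius 8.853 (√(r²−h²) with h=7.34 from center); the r=6.5 cylinder at (5.5, 2.5) contributes a regular 16-gon of circumradius 6.5; the cube at (3.5, 7) is present — its section is the full 17.5×26 rectangle; Taking the first minus the rest: starting from the r=11.5 sphere, the r=6.5 cylinder at (5.5, 2.5) partially overlaps it — only the 88.22 mm² overlap (of its 129.35 mm²) is removed, clipping the outline; the 17.5×26 cube at (3.5, 7) misses the remaining region (no effect) — 1 connected region; the cylinder at (3.5, 15.5) is absent (z outside [20, 30.5]); Taking the first minus the rest: none of the subtracted shapes is present at this height, so the result so far is unchanged — 1 connected region; (rotated 45° about Z; rotation is an isometry so areas/perimeters/island counts are preserved). The result has 1 disconnected region.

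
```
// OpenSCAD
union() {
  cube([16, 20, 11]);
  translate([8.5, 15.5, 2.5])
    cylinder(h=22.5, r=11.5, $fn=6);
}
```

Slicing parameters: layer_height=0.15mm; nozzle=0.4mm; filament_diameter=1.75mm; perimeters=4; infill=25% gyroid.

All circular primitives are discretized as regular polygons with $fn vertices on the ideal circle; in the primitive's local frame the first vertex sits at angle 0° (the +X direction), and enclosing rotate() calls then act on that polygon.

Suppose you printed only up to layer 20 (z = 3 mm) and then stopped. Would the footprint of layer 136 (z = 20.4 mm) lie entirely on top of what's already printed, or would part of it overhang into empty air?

Compare the two slices. At z = 3: the cube (footprint 16×20) is included at this height (area 320.00 mm²); the cylinder at (8.5, 15.5): section is a regular 6-gon, circumradius r=11.5 (area = (6/2)·11.500²·sin(360°/6) = 343.60 mm²); Combining (union): the regions partially overlap — summed areas 663.60 mm² minus the doubly-counted overlap 222.15 mm² gives 441.45 mm² — area = 441.45 mm². At z = 20.4: the cube is not intersected at this z (z outside [0, 11]); the r=11.5 cylinder at (8.5, 15.5) contributes a regular 6-gon of circumradius 11.5 (area = (6/2)·11.500²·sin(360°/6) = 343.60 mm²); Taking the union: only the r=11.5 cylinder at (8.5, 15.5) is present, so the union is just that shape — area = 343.60 mm². Checking containment: the cross-section at z = 20.4 is a subset of the cross-section at z = 3.

entirely on top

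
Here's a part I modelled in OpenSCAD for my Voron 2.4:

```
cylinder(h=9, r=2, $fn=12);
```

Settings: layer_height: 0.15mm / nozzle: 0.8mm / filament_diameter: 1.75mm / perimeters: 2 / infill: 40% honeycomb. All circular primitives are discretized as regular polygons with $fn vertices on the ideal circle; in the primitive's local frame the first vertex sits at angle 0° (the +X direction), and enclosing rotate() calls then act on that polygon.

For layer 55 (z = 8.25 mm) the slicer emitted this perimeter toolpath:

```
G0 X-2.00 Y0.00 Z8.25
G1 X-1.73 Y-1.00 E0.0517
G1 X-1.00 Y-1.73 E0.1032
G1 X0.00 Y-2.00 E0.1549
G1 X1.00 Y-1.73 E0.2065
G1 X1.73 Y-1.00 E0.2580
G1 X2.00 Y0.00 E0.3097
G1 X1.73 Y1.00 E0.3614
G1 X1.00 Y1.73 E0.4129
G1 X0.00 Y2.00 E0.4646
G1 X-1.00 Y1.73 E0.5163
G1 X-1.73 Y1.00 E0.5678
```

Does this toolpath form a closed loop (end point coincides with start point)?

no

Start point (G0): (-2.00, 0.00). End point (last G1): the path does not return to the start — open.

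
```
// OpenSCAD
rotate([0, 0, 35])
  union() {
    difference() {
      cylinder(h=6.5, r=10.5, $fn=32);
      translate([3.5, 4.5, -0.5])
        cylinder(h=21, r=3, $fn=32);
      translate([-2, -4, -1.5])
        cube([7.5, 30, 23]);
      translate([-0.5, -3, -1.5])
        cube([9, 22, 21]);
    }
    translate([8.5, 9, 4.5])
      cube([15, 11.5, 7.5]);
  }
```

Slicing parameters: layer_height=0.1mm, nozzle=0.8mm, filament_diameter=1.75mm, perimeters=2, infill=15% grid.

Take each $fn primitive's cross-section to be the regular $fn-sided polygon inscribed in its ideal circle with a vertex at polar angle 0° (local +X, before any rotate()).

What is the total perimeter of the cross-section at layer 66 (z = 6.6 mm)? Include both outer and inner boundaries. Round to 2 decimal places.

At z = 6.6 mm: the cylinder does not reach this height (z outside [0, 6.5]); the cylinder at (3.5, 4.5): section is a regular 32-gon, circumradius r=3 (perimeter = 2·32·3.000·sin(180°/32) = 18.82 mm); the 7.5×30 cube at (-2, -4) contributes its full rectangle (perimeter 75.00 mm); the 9×22 cube at (-0.5, -3) contributes its full rectangle (perimeter 62.00 mm); Subtracting the remaining from the first: the first operand is absent here, so nothing remains; the 15×11.5 cube at (8.5, 9) contributes its full rectangle (perimeter 53.00 mm); Combining (union): only the 15×11.5 cube at (8.5, 9) is present, so the union is just that shape — boundary = 53.00 mm; (whole slice rotated 35° about Z — lengths, areas and connectivity unchanged). Overall, the cross-section is a single solid region. Total boundary length (outer) = 53.00 mm.

53.00 mm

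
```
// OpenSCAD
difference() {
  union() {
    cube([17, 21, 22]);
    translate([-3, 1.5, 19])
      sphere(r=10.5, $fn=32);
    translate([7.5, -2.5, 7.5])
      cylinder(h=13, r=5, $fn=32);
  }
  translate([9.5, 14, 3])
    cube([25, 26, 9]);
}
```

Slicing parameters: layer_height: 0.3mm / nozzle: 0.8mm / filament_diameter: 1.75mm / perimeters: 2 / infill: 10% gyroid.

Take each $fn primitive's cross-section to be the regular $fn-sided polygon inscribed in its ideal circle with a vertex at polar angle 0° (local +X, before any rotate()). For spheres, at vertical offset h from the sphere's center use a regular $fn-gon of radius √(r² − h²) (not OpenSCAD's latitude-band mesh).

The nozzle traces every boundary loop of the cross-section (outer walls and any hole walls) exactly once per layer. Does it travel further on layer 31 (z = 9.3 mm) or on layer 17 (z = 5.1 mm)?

Layer 31 (z = 9.3): the cube is present — its section is the full 17×21 rectangle (perimeter 76.00 mm); the sphere at (-3, 1.5): section is a regular 32-gon, circumradius = √(r²−h²) = √(10.5²−9.7²) = 4.020 (perimeter = 2·32·4.020·sin(180°/32) = 25.22 mm); the cylinder at (7.5, -2.5): section is a regular 32-gon, circumradius r=5 (perimeter = 2·32·5.000·sin(180°/32) = 31.37 mm); Merging all regions: the regions partially overlap (shared area 18.39 mm²), so the edge portions inside another operand are dropped and the merged outline is re-measured after clipping — boundary = 104.22 mm; the 25×26 cube at (9.5, 14) contributes its full rectangle (perimeter 102.00 mm); After the difference (first − rest): starting from that combined region, the 25×26 cube at (9.5, 14) partially overlaps it — only the 52.50 mm² overlap (of its 650.00 mm²) is removed, clipping the outline — boundary = 104.22 mm. So its perimeter = 104.22 mm. Layer 17 (z = 5.1): the cube is present — its section is the full 17×21 rectangle (perimeter 76.00 mm); the sphere at (-3, 1.5) does not reach this height (|z−center|=13.900 > r=10.5); the cylinder at (7.5, -2.5) does not reach this height (z outside [7.5, 20.5]); Combining (union): only the 17×21 cube is present, so the union is just that shape — boundary = 76.00 mm; the cube at (9.5, 14) (footprint 25×26) is included at this height (perimeter 102.00 mm); Taking the first minus the rest: starting from the result so far, the 25×26 cube at (9.5, 14) partially overlaps it — only the 52.50 mm² overlap (of its 650.00 mm²) is removed, clipping the outline — boundary = 76.00 mm. So its perimeter = 76.00 mm. Layer 31 is larger (104.22 vs 76.00 mm).

layer 31 (z = 9.3 mm)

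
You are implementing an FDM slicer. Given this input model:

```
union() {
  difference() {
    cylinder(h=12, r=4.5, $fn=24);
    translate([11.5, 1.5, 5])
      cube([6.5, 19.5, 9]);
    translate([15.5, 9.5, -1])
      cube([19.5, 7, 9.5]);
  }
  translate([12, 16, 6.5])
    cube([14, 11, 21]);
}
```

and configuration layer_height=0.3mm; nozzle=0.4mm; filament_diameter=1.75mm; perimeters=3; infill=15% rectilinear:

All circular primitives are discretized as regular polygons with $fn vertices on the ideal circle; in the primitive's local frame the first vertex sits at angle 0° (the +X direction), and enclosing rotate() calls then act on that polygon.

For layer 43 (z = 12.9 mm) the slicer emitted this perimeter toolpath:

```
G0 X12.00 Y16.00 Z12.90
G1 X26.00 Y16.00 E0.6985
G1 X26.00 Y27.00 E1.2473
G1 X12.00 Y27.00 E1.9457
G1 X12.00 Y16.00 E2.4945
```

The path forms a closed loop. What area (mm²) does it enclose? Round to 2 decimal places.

154.00 mm²

Apply the shoelace formula to the sequence of (X, Y) vertices; enclosed area = 154.00 mm².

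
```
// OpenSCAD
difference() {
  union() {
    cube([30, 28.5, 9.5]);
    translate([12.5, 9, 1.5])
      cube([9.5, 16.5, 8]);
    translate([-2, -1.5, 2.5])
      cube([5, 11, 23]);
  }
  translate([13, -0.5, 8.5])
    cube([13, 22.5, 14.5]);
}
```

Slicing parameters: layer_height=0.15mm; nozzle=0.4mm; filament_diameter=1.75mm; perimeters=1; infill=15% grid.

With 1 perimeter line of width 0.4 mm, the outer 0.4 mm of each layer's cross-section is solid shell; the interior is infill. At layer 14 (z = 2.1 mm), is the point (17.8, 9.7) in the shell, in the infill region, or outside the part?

At z = 2.1 mm: the cube is present — its section is the full 30×28.5 rectangle; the cube at (12.5, 9) (footprint 9.5×16.5) is included at this height; the cube at (-2, -1.5) is not intersected at this z (z outside [2.5, 25.5]); Merging all regions: the 9.5×16.5 cube at (12.5, 9) lies entirely inside the 30×28.5 cube, so the union is just the 30×28.5 cube — 1 connected region; the cube at (13, -0.5) does not reach this height (z outside [8.5, 23]); Subtracting the remaining from the first: none of the subtracted shapes is present at this height, so the result so far is unchanged — 1 connected region. Overall, the cross-section is a single solid region. The nearest boundary edge runs (30.00, 0.00)→(0.00, 0.00); distance from the point to it = 9.70 mm. The point is inside the cross-section and 9.70 mm from the nearest boundary — more than the 0.4 mm shell width (1 × 0.4), so it's in the infill interior.

infill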